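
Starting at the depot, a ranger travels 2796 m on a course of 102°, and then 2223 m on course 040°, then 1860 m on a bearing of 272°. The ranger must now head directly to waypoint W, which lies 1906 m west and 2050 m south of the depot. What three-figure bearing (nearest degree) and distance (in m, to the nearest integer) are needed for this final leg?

232°, 5311 m

Leg 1 (102°, 2796 m): east 2796 sin 102° = 2734.90, north 2796 cos 102° = -581.32
Leg 2 (040°, 2223 m): east 2223 sin 40° = 1428.92, north 2223 cos 40° = 1702.92
Leg 3 (272°, 1860 m): east 1860 sin 272° = -1858.87, north 1860 cos 272° = 64.91
Current position: (2304.95, 1186.51). Target: (-1906, -2050). Remaining: Δeast = -4210.95, Δnorth = -3236.51.
Bearing = atan2(-4210.95, -3236.51) mod 360° = 232.45°; distance = √((-4210.95)² + (-3236.51)²) = 5311.035 m.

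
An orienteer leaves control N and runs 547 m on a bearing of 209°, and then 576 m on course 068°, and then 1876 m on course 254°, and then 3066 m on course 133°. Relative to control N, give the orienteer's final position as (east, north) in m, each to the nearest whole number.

Leg 1 (209°, 547 m): east 547 sin 209° = -265.19, north 547 cos 209° = -478.42
Leg 2 (068°, 576 m): east 576 sin 68° = 534.06, north 576 cos 68° = 215.77
Leg 3 (254°, 1876 m): east 1876 sin 254° = -1803.33, north 1876 cos 254° = -517.10
Leg 4 (133°, 3066 m): east 3066 sin 133° = 2242.33, north 3066 cos 133° = -2091.01
Summing: 707.87 m east, -2870.75 m north → (708, -2871).

(708, -2871)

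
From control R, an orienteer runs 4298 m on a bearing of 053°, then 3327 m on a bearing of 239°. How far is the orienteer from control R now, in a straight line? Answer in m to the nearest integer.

1049 m

Leg 1 (053°, 4298 m): east 4298 sin 53° = 3432.54, north 4298 cos 53° = 2586.60
Leg 2 (239°, 3327 m): east 3327 sin 239° = -2851.80, north 3327 cos 239° = -1713.53
Net: 580.74 east, 873.07 north. Distance = √((580.74)² + (873.07)²) = 1048.575 m.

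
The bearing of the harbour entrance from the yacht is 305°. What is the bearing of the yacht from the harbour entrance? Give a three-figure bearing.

Back-bearing = 305° − 180° = 125°.

125°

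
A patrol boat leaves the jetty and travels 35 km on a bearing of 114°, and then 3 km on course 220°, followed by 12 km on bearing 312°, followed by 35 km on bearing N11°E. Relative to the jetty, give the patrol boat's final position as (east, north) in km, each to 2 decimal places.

Leg 1 (114°, 35 km): east 35 sin 114° = 31.97, north 35 cos 114° = -14.24
Leg 2 (220°, 3 km): east 3 sin 220° = -1.93, north 3 cos 220° = -2.30
Leg 3 (312°, 12 km): east 12 sin 312° = -8.92, north 12 cos 312° = 8.03
Leg 4 (N11°E, 35 km): east 35 sin 11° = 6.68, north 35 cos 11° = 34.36
Summing: 27.81 km east, 25.85 km north → (27.81, 25.85).

(27.81, 25.85)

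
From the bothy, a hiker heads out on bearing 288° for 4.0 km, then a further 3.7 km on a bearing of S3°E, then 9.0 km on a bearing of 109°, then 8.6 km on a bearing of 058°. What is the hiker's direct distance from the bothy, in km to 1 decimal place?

Leg 1 (288°, 4.0 km): east 4.0 sin 288° = -3.80, north 4.0 cos 288° = 1.24
Leg 2 (S3°E, 3.7 km): east 3.7 sin 177° = 0.19, north 3.7 cos 177° = -3.69
Leg 3 (109°, 9.0 km): east 9.0 sin 109° = 8.51, north 9.0 cos 109° = -2.93
Leg 4 (058°, 8.6 km): east 8.6 sin 58° = 7.29, north 8.6 cos 58° = 4.56
Net: 12.19 east, -0.83 north. Distance = √((12.19)² + (-0.83)²) = 12.221 km.

12.2 km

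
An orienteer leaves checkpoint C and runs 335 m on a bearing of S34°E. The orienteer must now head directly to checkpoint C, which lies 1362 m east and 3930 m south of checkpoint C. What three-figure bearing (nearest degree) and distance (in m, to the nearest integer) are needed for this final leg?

Leg 1 (S34°E, 335 m): east 335 sin 146° = 187.33, north 335 cos 146° = -277.73
Current position: (187.33, -277.73). Target: (1362, -3930). Remaining: Δeast = 1174.67, Δnorth = -3652.27.
Bearing = atan2(1174.67, -3652.27) mod 360° = 162.17°; distance = √((1174.67)² + (-3652.27)²) = 3836.528 m.

162°, 3837 m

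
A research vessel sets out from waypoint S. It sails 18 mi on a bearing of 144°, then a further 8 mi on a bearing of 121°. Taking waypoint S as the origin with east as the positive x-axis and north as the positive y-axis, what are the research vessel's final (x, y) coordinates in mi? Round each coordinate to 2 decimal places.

(17.44, -18.68)

Leg 1 (144°, 18 mi): east 18 sin 144° = 10.58, north 18 cos 144° = -14.56
Leg 2 (121°, 8 mi): east 8 sin 121° = 6.86, north 8 cos 121° = -4.12
Summing: 17.44 mi east, -18.68 mi north → (17.44, -18.68).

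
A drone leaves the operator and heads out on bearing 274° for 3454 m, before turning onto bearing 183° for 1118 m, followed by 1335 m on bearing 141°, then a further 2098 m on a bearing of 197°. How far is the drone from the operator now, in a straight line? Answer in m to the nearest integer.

Leg 1 (274°, 3454 m): east 3454 sin 274° = -3445.59, north 3454 cos 274° = 240.94
Leg 2 (183°, 1118 m): east 1118 sin 183° = -58.51, north 1118 cos 183° = -1116.47
Leg 3 (141°, 1335 m): east 1335 sin 141° = 840.14, north 1335 cos 141° = -1037.49
Leg 4 (197°, 2098 m): east 2098 sin 197° = -613.40, north 2098 cos 197° = -2006.33
Net: -3277.35 east, -3919.35 north. Distance = √((-3277.35)² + (-3919.35)²) = 5109.041 m.

5109 m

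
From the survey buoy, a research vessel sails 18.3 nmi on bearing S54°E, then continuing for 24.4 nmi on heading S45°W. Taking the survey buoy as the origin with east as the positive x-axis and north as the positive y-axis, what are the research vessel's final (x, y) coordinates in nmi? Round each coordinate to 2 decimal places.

Leg 1 (S54°E, 18.3 nmi): east 18.3 sin 126° = 14.81, north 18.3 cos 126° = -10.76
Leg 2 (S45°W, 24.4 nmi): east 24.4 sin 225° = -17.25, north 24.4 cos 225° = -17.25
Summing: -2.45 nmi east, -28.01 nmi north → (-2.45, -28.01).

(-2.45, -28.01)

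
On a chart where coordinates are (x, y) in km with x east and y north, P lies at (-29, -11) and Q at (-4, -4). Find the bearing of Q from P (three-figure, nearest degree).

Δeast = -4 − -29 = 25.00; Δnorth = -4 − -11 = 7.00.
Bearing = atan2(Δeast, Δnorth) mod 360° = 74.36° ≈ 074°.

074°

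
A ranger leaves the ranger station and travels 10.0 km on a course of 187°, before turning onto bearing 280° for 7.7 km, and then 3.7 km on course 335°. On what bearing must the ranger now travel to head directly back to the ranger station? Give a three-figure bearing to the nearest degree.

063°

Leg 1 (187°, 10.0 km): east 10.0 sin 187° = -1.22, north 10.0 cos 187° = -9.93
Leg 2 (280°, 7.7 km): east 7.7 sin 280° = -7.58, north 7.7 cos 280° = 1.34
Leg 3 (335°, 3.7 km): east 3.7 sin 335° = -1.56, north 3.7 cos 335° = 3.35
Net displacement: -10.37 east, -5.24 north. Direction back to start is (10.37, 5.24): bearing = atan2(10.37, 5.24) mod 360° = 63.20° ≈ 063°.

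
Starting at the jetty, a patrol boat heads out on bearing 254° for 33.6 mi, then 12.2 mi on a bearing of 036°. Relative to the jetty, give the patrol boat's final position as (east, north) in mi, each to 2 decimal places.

(-25.13, 0.61)

Leg 1 (254°, 33.6 mi): east 33.6 sin 254° = -32.30, north 33.6 cos 254° = -9.26
Leg 2 (036°, 12.2 mi): east 12.2 sin 36° = 7.17, north 12.2 cos 36° = 9.87
Summing: -25.13 mi east, 0.61 mi north → (-25.13, 0.61).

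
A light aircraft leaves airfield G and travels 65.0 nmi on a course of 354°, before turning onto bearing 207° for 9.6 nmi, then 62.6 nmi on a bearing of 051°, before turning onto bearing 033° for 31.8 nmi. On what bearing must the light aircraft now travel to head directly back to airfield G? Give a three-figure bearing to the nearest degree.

Leg 1 (354°, 65.0 nmi): east 65.0 sin 354° = -6.79, north 65.0 cos 354° = 64.64
Leg 2 (207°, 9.6 nmi): east 9.6 sin 207° = -4.36, north 9.6 cos 207° = -8.55
Leg 3 (051°, 62.6 nmi): east 62.6 sin 51° = 48.65, north 62.6 cos 51° = 39.40
Leg 4 (033°, 31.8 nmi): east 31.8 sin 33° = 17.32, north 31.8 cos 33° = 26.67
Net displacement: 54.82 east, 122.16 north. Direction back to start is (-54.82, -122.16): bearing = atan2(-54.82, -122.16) mod 360° = 204.17° ≈ 204°.

204°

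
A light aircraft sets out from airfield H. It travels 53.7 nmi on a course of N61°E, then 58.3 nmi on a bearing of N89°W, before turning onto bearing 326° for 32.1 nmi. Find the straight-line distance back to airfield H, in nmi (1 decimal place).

Leg 1 (N61°E, 53.7 nmi): east 53.7 sin 61° = 46.97, north 53.7 cos 61° = 26.03
Leg 2 (N89°W, 58.3 nmi): east 58.3 sin 271° = -58.29, north 58.3 cos 271° = 1.02
Leg 3 (326°, 32.1 nmi): east 32.1 sin 326° = -17.95, north 32.1 cos 326° = 26.61
Net: -29.27 east, 53.66 north. Distance = √((-29.27)² + (53.66)²) = 61.129 nmi.

61.1 nmi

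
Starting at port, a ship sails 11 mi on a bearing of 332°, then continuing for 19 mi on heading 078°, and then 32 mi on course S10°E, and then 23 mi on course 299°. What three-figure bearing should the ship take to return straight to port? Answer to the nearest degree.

010°

Leg 1 (332°, 11 mi): east 11 sin 332° = -5.16, north 11 cos 332° = 9.71
Leg 2 (078°, 19 mi): east 19 sin 78° = 18.58, north 19 cos 78° = 3.95
Leg 3 (S10°E, 32 mi): east 32 sin 170° = 5.56, north 32 cos 170° = -31.51
Leg 4 (299°, 23 mi): east 23 sin 299° = -20.12, north 23 cos 299° = 11.15
Net displacement: -1.14 east, -6.70 north. Direction back to start is (1.14, 6.70): bearing = atan2(1.14, 6.70) mod 360° = 9.65° ≈ 010°.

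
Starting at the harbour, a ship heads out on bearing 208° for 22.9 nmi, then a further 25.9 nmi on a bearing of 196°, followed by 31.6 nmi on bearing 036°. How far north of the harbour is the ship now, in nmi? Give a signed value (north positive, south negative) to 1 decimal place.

Leg 1 (208°, 22.9 nmi): east 22.9 sin 208° = -10.75, north 22.9 cos 208° = -20.22
Leg 2 (196°, 25.9 nmi): east 25.9 sin 196° = -7.14, north 25.9 cos 196° = -24.90
Leg 3 (036°, 31.6 nmi): east 31.6 sin 36° = 18.57, north 31.6 cos 36° = 25.56
Net north component: -19.55 nmi.

-19.6 nmi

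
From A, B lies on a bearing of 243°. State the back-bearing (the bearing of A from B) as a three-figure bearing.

063°

Back-bearing = 243° − 180° = 063°.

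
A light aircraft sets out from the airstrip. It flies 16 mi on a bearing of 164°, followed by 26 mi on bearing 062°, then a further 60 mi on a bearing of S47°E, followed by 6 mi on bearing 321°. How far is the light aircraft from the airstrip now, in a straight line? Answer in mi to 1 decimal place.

78.1 mi

Leg 1 (164°, 16 mi): east 16 sin 164° = 4.41, north 16 cos 164° = -15.38
Leg 2 (062°, 26 mi): east 26 sin 62° = 22.96, north 26 cos 62° = 12.21
Leg 3 (S47°E, 60 mi): east 60 sin 133° = 43.88, north 60 cos 133° = -40.92
Leg 4 (321°, 6 mi): east 6 sin 321° = -3.78, north 6 cos 321° = 4.66
Net: 67.47 east, -39.43 north. Distance = √((67.47)² + (-39.43)²) = 78.149 mi.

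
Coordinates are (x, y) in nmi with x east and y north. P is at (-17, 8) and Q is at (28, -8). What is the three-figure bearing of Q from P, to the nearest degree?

110°

Δeast = 28 − -17 = 45.00; Δnorth = -8 − 8 = -16.00.
Bearing = atan2(Δeast, Δnorth) mod 360° = 109.57° ≈ 110°.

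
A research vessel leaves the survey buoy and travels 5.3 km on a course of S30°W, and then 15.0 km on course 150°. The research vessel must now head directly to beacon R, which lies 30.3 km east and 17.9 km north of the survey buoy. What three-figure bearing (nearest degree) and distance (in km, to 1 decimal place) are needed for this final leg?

Leg 1 (S30°W, 5.3 km): east 5.3 sin 210° = -2.65, north 5.3 cos 210° = -4.59
Leg 2 (150°, 15.0 km): east 15.0 sin 150° = 7.50, north 15.0 cos 150° = -12.99
Current position: (4.85, -17.58). Target: (30.3, 17.9). Remaining: Δeast = 25.45, Δnorth = 35.48.
Bearing = atan2(25.45, 35.48) mod 360° = 35.65°; distance = √((25.45)² + (35.48)²) = 43.664 km.

036°, 43.7 km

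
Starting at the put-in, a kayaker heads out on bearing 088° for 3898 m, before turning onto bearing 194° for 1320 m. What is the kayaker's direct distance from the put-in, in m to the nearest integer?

Leg 1 (088°, 3898 m): east 3898 sin 88° = 3895.63, north 3898 cos 88° = 136.04
Leg 2 (194°, 1320 m): east 1320 sin 194° = -319.34, north 1320 cos 194° = -1280.79
Net: 3576.29 east, -1144.75 north. Distance = √((3576.29)² + (-1144.75)²) = 3755.036 m.

3755 m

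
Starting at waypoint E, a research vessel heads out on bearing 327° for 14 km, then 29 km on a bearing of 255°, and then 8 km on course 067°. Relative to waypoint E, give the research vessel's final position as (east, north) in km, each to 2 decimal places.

(-28.27, 7.36)

Leg 1 (327°, 14 km): east 14 sin 327° = -7.62, north 14 cos 327° = 11.74
Leg 2 (255°, 29 km): east 29 sin 255° = -28.01, north 29 cos 255° = -7.51
Leg 3 (067°, 8 km): east 8 sin 67° = 7.36, north 8 cos 67° = 3.13
Summing: -28.27 km east, 7.36 km north → (-28.27, 7.36).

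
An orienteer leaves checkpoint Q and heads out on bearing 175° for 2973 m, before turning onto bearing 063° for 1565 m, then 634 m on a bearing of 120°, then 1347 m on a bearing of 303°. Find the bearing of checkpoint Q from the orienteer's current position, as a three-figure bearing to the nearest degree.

330°

Leg 1 (175°, 2973 m): east 2973 sin 175° = 259.11, north 2973 cos 175° = -2961.69
Leg 2 (063°, 1565 m): east 1565 sin 63° = 1394.43, north 1565 cos 63° = 710.50
Leg 3 (120°, 634 m): east 634 sin 120° = 549.06, north 634 cos 120° = -317.00
Leg 4 (303°, 1347 m): east 1347 sin 303° = -1129.69, north 1347 cos 303° = 733.63
Net displacement: 1072.91 east, -1834.56 north. Direction back to start is (-1072.91, 1834.56): bearing = atan2(-1072.91, 1834.56) mod 360° = 329.68° ≈ 330°.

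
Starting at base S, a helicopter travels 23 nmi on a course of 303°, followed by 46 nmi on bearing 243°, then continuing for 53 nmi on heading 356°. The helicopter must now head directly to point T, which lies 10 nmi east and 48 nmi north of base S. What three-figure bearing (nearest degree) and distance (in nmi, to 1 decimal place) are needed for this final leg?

Leg 1 (303°, 23 nmi): east 23 sin 303° = -19.29, north 23 cos 303° = 12.53
Leg 2 (243°, 46 nmi): east 46 sin 243° = -40.99, north 46 cos 243° = -20.88
Leg 3 (356°, 53 nmi): east 53 sin 356° = -3.70, north 53 cos 356° = 52.87
Current position: (-63.97, 44.51). Target: (10, 48). Remaining: Δeast = 73.97, Δnorth = 3.49.
Bearing = atan2(73.97, 3.49) mod 360° = 87.30°; distance = √((73.97)² + (3.49)²) = 74.055 nmi.

087°, 74.1 nmi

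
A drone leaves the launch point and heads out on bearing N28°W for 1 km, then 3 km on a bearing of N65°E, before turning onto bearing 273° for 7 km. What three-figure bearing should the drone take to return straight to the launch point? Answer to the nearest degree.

118°

Leg 1 (N28°W, 1 km): east 1 sin 332° = -0.47, north 1 cos 332° = 0.88
Leg 2 (N65°E, 3 km): east 3 sin 65° = 2.72, north 3 cos 65° = 1.27
Leg 3 (273°, 7 km): east 7 sin 273° = -6.99, north 7 cos 273° = 0.37
Net displacement: -4.74 east, 2.52 north. Direction back to start is (4.74, -2.52): bearing = atan2(4.74, -2.52) mod 360° = 117.97° ≈ 118°.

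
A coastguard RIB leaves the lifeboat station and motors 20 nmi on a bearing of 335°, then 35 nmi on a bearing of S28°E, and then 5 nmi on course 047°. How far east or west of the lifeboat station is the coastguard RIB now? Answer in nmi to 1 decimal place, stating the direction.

Leg 1 (335°, 20 nmi): east 20 sin 335° = -8.45, north 20 cos 335° = 18.13
Leg 2 (S28°E, 35 nmi): east 35 sin 152° = 16.43, north 35 cos 152° = -30.90
Leg 3 (047°, 5 nmi): east 5 sin 47° = 3.66, north 5 cos 47° = 3.41
Net east component: 11.64 nmi.

11.6 nmi east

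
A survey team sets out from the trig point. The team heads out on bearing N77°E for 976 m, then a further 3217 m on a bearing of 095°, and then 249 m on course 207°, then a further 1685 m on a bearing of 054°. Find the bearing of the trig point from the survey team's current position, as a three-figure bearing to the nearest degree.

263°

Leg 1 (N77°E, 976 m): east 976 sin 77° = 950.99, north 976 cos 77° = 219.55
Leg 2 (095°, 3217 m): east 3217 sin 95° = 3204.76, north 3217 cos 95° = -280.38
Leg 3 (207°, 249 m): east 249 sin 207° = -113.04, north 249 cos 207° = -221.86
Leg 4 (054°, 1685 m): east 1685 sin 54° = 1363.19, north 1685 cos 54° = 990.42
Net displacement: 5405.89 east, 707.73 north. Direction back to start is (-5405.89, -707.73): bearing = atan2(-5405.89, -707.73) mod 360° = 262.54° ≈ 263°.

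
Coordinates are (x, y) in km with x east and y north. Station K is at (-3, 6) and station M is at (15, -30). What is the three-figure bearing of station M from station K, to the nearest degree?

Δeast = 15 − -3 = 18.00; Δnorth = -30 − 6 = -36.00.
Bearing = atan2(Δeast, Δnorth) mod 360° = 153.43° ≈ 153°.

153°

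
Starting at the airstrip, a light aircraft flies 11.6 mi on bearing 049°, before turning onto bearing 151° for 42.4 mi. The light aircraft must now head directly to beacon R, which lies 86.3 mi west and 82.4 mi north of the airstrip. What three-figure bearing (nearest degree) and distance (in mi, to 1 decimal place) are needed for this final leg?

Leg 1 (049°, 11.6 mi): east 11.6 sin 49° = 8.75, north 11.6 cos 49° = 7.61
Leg 2 (151°, 42.4 mi): east 42.4 sin 151° = 20.56, north 42.4 cos 151° = -37.08
Current position: (29.31, -29.47). Target: (-86.3, 82.4). Remaining: Δeast = -115.61, Δnorth = 111.87.
Bearing = atan2(-115.61, 111.87) mod 360° = 314.06°; distance = √((-115.61)² + (111.87)²) = 160.877 mi.

314°, 160.9 mi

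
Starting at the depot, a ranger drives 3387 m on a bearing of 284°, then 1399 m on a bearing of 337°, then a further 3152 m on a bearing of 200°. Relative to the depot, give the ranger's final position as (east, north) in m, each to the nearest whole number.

(-4911, -855)

Leg 1 (284°, 3387 m): east 3387 sin 284° = -3286.39, north 3387 cos 284° = 819.39
Leg 2 (337°, 1399 m): east 1399 sin 337° = -546.63, north 1399 cos 337° = 1287.79
Leg 3 (200°, 3152 m): east 3152 sin 200° = -1078.05, north 3152 cos 200° = -2961.91
Summing: -4911.07 m east, -854.74 m north → (-4911, -855).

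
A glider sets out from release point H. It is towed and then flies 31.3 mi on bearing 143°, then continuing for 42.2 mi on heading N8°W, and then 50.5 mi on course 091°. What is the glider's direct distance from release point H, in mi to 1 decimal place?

Leg 1 (143°, 31.3 mi): east 31.3 sin 143° = 18.84, north 31.3 cos 143° = -25.00
Leg 2 (N8°W, 42.2 mi): east 42.2 sin 352° = -5.87, north 42.2 cos 352° = 41.79
Leg 3 (091°, 50.5 mi): east 50.5 sin 91° = 50.49, north 50.5 cos 91° = -0.88
Net: 63.46 east, 15.91 north. Distance = √((63.46)² + (15.91)²) = 65.420 mi.

65.4 mi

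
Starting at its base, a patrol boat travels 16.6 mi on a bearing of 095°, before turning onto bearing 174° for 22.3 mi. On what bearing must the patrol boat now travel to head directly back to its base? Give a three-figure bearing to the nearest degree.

Leg 1 (095°, 16.6 mi): east 16.6 sin 95° = 16.54, north 16.6 cos 95° = -1.45
Leg 2 (174°, 22.3 mi): east 22.3 sin 174° = 2.33, north 22.3 cos 174° = -22.18
Net displacement: 18.87 east, -23.62 north. Direction back to start is (-18.87, 23.62): bearing = atan2(-18.87, 23.62) mod 360° = 321.39° ≈ 321°.

321°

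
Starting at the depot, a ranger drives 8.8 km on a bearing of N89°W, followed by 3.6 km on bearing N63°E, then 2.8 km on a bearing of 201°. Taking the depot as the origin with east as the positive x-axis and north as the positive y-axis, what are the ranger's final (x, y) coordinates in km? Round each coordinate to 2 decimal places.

Leg 1 (N89°W, 8.8 km): east 8.8 sin 271° = -8.80, north 8.8 cos 271° = 0.15
Leg 2 (N63°E, 3.6 km): east 3.6 sin 63° = 3.21, north 3.6 cos 63° = 1.63
Leg 3 (201°, 2.8 km): east 2.8 sin 201° = -1.00, north 2.8 cos 201° = -2.61
Summing: -6.59 km east, -0.83 km north → (-6.59, -0.83).

(-6.59, -0.83)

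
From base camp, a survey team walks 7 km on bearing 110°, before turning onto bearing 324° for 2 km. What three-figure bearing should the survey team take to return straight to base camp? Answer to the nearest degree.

Leg 1 (110°, 7 km): east 7 sin 110° = 6.58, north 7 cos 110° = -2.39
Leg 2 (324°, 2 km): east 2 sin 324° = -1.18, north 2 cos 324° = 1.62
Net displacement: 5.40 east, -0.78 north. Direction back to start is (-5.40, 0.78): bearing = atan2(-5.40, 0.78) mod 360° = 278.18° ≈ 278°.

278°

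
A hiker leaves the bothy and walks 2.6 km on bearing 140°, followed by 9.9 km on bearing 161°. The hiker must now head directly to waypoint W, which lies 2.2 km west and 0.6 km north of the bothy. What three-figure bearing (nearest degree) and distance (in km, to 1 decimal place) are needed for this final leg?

Leg 1 (140°, 2.6 km): east 2.6 sin 140° = 1.67, north 2.6 cos 140° = -1.99
Leg 2 (161°, 9.9 km): east 9.9 sin 161° = 3.22, north 9.9 cos 161° = -9.36
Current position: (4.89, -11.35). Target: (-2.2, 0.6). Remaining: Δeast = -7.09, Δnorth = 11.95.
Bearing = atan2(-7.09, 11.95) mod 360° = 329.31°; distance = √((-7.09)² + (11.95)²) = 13.899 km.

329°, 13.9 km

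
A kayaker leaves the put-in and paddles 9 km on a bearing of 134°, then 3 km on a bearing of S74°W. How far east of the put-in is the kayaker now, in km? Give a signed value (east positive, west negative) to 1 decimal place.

Leg 1 (134°, 9 km): east 9 sin 134° = 6.47, north 9 cos 134° = -6.25
Leg 2 (S74°W, 3 km): east 3 sin 254° = -2.88, north 3 cos 254° = -0.83
Net east component: 3.59 km.

3.6 km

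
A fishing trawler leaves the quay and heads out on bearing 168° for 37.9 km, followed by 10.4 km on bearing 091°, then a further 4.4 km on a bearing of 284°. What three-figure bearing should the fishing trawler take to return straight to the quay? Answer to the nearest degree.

Leg 1 (168°, 37.9 km): east 37.9 sin 168° = 7.88, north 37.9 cos 168° = -37.07
Leg 2 (091°, 10.4 km): east 10.4 sin 91° = 10.40, north 10.4 cos 91° = -0.18
Leg 3 (284°, 4.4 km): east 4.4 sin 284° = -4.27, north 4.4 cos 284° = 1.06
Net displacement: 14.01 east, -36.19 north. Direction back to start is (-14.01, 36.19): bearing = atan2(-14.01, 36.19) mod 360° = 338.84° ≈ 339°.

339°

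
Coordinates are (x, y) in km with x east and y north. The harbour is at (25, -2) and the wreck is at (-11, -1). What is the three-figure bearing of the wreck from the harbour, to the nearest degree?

Δeast = -11 − 25 = -36.00; Δnorth = -1 − -2 = 1.00.
Bearing = atan2(Δeast, Δnorth) mod 360° = 271.59° ≈ 272°.

272°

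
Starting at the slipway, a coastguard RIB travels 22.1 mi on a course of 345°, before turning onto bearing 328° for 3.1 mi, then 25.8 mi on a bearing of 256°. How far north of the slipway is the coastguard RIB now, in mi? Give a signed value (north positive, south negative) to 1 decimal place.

Leg 1 (345°, 22.1 mi): east 22.1 sin 345° = -5.72, north 22.1 cos 345° = 21.35
Leg 2 (328°, 3.1 mi): east 3.1 sin 328° = -1.64, north 3.1 cos 328° = 2.63
Leg 3 (256°, 25.8 mi): east 25.8 sin 256° = -25.03, north 25.8 cos 256° = -6.24
Net north component: 17.73 mi.

17.7 mi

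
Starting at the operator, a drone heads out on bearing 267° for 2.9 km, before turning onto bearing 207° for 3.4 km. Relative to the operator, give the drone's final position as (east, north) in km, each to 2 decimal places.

(-4.44, -3.18)

Leg 1 (267°, 2.9 km): east 2.9 sin 267° = -2.90, north 2.9 cos 267° = -0.15
Leg 2 (207°, 3.4 km): east 3.4 sin 207° = -1.54, north 3.4 cos 207° = -3.03
Summing: -4.44 km east, -3.18 km north → (-4.44, -3.18).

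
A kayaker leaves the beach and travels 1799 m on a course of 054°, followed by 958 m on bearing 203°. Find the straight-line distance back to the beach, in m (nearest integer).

Leg 1 (054°, 1799 m): east 1799 sin 54° = 1455.42, north 1799 cos 54° = 1057.43
Leg 2 (203°, 958 m): east 958 sin 203° = -374.32, north 958 cos 203° = -881.84
Net: 1081.10 east, 175.58 north. Distance = √((1081.10)² + (175.58)²) = 1095.267 m.

1095 m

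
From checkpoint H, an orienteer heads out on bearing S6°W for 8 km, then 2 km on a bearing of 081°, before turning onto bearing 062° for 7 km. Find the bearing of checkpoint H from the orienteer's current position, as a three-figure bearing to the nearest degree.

301°

Leg 1 (S6°W, 8 km): east 8 sin 186° = -0.84, north 8 cos 186° = -7.96
Leg 2 (081°, 2 km): east 2 sin 81° = 1.98, north 2 cos 81° = 0.31
Leg 3 (062°, 7 km): east 7 sin 62° = 6.18, north 7 cos 62° = 3.29
Net displacement: 7.32 east, -4.36 north. Direction back to start is (-7.32, 4.36): bearing = atan2(-7.32, 4.36) mod 360° = 300.76° ≈ 301°.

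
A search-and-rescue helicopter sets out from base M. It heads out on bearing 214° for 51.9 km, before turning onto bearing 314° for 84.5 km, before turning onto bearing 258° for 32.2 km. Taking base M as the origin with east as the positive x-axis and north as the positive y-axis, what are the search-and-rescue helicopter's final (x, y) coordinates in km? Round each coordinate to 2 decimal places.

Leg 1 (214°, 51.9 km): east 51.9 sin 214° = -29.02, north 51.9 cos 214° = -43.03
Leg 2 (314°, 84.5 km): east 84.5 sin 314° = -60.78, north 84.5 cos 314° = 58.70
Leg 3 (258°, 32.2 km): east 32.2 sin 258° = -31.50, north 32.2 cos 258° = -6.69
Summing: -121.30 km east, 8.98 km north → (-121.30, 8.98).

(-121.30, 8.98)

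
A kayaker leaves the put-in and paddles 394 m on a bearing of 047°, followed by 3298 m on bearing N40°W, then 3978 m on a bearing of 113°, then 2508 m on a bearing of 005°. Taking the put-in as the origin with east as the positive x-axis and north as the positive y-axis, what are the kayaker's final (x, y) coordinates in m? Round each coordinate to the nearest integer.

Leg 1 (047°, 394 m): east 394 sin 47° = 288.15, north 394 cos 47° = 268.71
Leg 2 (N40°W, 3298 m): east 3298 sin 320° = -2119.91, north 3298 cos 320° = 2526.41
Leg 3 (113°, 3978 m): east 3978 sin 113° = 3661.77, north 3978 cos 113° = -1554.33
Leg 4 (005°, 2508 m): east 2508 sin 5° = 218.59, north 2508 cos 5° = 2498.46
Summing: 2048.59 m east, 3739.25 m north → (2049, 3739).

(2049, 3739)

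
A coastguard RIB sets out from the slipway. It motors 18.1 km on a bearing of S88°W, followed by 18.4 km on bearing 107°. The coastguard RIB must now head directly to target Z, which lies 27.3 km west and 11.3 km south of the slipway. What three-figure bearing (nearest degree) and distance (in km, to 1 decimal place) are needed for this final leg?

259°, 27.3 km

Leg 1 (S88°W, 18.1 km): east 18.1 sin 268° = -18.09, north 18.1 cos 268° = -0.63
Leg 2 (107°, 18.4 km): east 18.4 sin 107° = 17.60, north 18.4 cos 107° = -5.38
Current position: (-0.49, -6.01). Target: (-27.3, -11.3). Remaining: Δeast = -26.81, Δnorth = -5.29.
Bearing = atan2(-26.81, -5.29) mod 360° = 258.84°; distance = √((-26.81)² + (-5.29)²) = 27.324 km.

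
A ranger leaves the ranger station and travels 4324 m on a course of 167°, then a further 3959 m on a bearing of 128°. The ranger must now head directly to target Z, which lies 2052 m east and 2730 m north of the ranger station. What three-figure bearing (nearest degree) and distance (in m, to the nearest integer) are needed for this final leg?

348°, 9600 m

Leg 1 (167°, 4324 m): east 4324 sin 167° = 972.69, north 4324 cos 167° = -4213.18
Leg 2 (128°, 3959 m): east 3959 sin 128° = 3119.73, north 3959 cos 128° = -2437.40
Current position: (4092.42, -6650.58). Target: (2052, 2730). Remaining: Δeast = -2040.42, Δnorth = 9380.58.
Bearing = atan2(-2040.42, 9380.58) mod 360° = 347.73°; distance = √((-2040.42)² + (9380.58)²) = 9599.927 m.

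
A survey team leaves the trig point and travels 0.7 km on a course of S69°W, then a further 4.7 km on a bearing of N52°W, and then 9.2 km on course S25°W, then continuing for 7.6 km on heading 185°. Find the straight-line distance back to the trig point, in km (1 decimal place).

16.0 km

Leg 1 (S69°W, 0.7 km): east 0.7 sin 249° = -0.65, north 0.7 cos 249° = -0.25
Leg 2 (N52°W, 4.7 km): east 4.7 sin 308° = -3.70, north 4.7 cos 308° = 2.89
Leg 3 (S25°W, 9.2 km): east 9.2 sin 205° = -3.89, north 9.2 cos 205° = -8.34
Leg 4 (185°, 7.6 km): east 7.6 sin 185° = -0.66, north 7.6 cos 185° = -7.57
Net: -8.91 east, -13.27 north. Distance = √((-8.91)² + (-13.27)²) = 15.979 km.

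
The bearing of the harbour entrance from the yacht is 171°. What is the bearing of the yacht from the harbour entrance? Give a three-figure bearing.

Back-bearing = 171° + 180° = 351°.

351°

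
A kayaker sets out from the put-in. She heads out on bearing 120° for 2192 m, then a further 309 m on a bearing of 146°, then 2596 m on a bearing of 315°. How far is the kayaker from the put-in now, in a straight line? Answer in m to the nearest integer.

538 m

Leg 1 (120°, 2192 m): east 2192 sin 120° = 1898.33, north 2192 cos 120° = -1096.00
Leg 2 (146°, 309 m): east 309 sin 146° = 172.79, north 309 cos 146° = -256.17
Leg 3 (315°, 2596 m): east 2596 sin 315° = -1835.65, north 2596 cos 315° = 1835.65
Net: 235.47 east, 483.48 north. Distance = √((235.47)² + (483.48)²) = 537.769 m.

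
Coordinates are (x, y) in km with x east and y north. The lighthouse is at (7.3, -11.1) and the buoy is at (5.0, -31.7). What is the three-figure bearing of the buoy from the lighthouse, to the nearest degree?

Δeast = 5.0 − 7.3 = -2.30; Δnorth = -31.7 − -11.1 = -20.60.
Bearing = atan2(Δeast, Δnorth) mod 360° = 186.37° ≈ 186°.

186°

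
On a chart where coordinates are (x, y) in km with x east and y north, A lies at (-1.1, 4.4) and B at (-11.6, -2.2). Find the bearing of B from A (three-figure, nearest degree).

Δeast = -11.6 − -1.1 = -10.50; Δnorth = -2.2 − 4.4 = -6.60.
Bearing = atan2(Δeast, Δnorth) mod 360° = 237.85° ≈ 238°.

238°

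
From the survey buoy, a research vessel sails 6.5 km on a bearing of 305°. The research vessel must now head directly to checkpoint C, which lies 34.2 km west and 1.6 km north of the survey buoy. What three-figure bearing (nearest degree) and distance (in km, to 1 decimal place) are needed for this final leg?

Leg 1 (305°, 6.5 km): east 6.5 sin 305° = -5.32, north 6.5 cos 305° = 3.73
Current position: (-5.32, 3.73). Target: (-34.2, 1.6). Remaining: Δeast = -28.88, Δnorth = -2.13.
Bearing = atan2(-28.88, -2.13) mod 360° = 265.78°; distance = √((-28.88)² + (-2.13)²) = 28.954 km.

266°, 29.0 km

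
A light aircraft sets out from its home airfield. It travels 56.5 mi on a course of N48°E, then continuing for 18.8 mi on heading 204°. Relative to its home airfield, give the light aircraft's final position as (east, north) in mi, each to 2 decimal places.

(34.34, 20.63)

Leg 1 (N48°E, 56.5 mi): east 56.5 sin 48° = 41.99, north 56.5 cos 48° = 37.81
Leg 2 (204°, 18.8 mi): east 18.8 sin 204° = -7.65, north 18.8 cos 204° = -17.17
Summing: 34.34 mi east, 20.63 mi north → (34.34, 20.63).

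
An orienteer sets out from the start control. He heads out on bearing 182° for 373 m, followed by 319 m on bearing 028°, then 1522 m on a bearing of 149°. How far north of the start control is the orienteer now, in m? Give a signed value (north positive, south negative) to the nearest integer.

-1396 m

Leg 1 (182°, 373 m): east 373 sin 182° = -13.02, north 373 cos 182° = -372.77
Leg 2 (028°, 319 m): east 319 sin 28° = 149.76, north 319 cos 28° = 281.66
Leg 3 (149°, 1522 m): east 1522 sin 149° = 783.89, north 1522 cos 149° = -1304.61
Net north component: -1395.72 m.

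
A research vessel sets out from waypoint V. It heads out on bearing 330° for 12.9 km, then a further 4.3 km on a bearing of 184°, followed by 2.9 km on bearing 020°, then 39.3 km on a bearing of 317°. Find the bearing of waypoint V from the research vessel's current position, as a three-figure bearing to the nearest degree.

140°

Leg 1 (330°, 12.9 km): east 12.9 sin 330° = -6.45, north 12.9 cos 330° = 11.17
Leg 2 (184°, 4.3 km): east 4.3 sin 184° = -0.30, north 4.3 cos 184° = -4.29
Leg 3 (020°, 2.9 km): east 2.9 sin 20° = 0.99, north 2.9 cos 20° = 2.73
Leg 4 (317°, 39.3 km): east 39.3 sin 317° = -26.80, north 39.3 cos 317° = 28.74
Net displacement: -32.56 east, 38.35 north. Direction back to start is (32.56, -38.35): bearing = atan2(32.56, -38.35) mod 360° = 139.67° ≈ 140°.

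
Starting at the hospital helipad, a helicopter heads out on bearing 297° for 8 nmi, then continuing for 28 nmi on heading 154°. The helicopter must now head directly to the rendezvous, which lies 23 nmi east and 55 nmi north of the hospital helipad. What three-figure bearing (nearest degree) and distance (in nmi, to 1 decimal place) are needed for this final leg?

Leg 1 (297°, 8 nmi): east 8 sin 297° = -7.13, north 8 cos 297° = 3.63
Leg 2 (154°, 28 nmi): east 28 sin 154° = 12.27, north 28 cos 154° = -25.17
Current position: (5.15, -21.53). Target: (23, 55). Remaining: Δeast = 17.85, Δnorth = 76.53.
Bearing = atan2(17.85, 76.53) mod 360° = 13.13°; distance = √((17.85)² + (76.53)²) = 78.589 nmi.

013°, 78.6 nmi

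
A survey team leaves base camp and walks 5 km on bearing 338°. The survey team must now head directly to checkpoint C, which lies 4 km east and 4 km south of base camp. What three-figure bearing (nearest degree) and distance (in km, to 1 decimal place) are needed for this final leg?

146°, 10.4 km

Leg 1 (338°, 5 km): east 5 sin 338° = -1.87, north 5 cos 338° = 4.64
Current position: (-1.87, 4.64). Target: (4, -4). Remaining: Δeast = 5.87, Δnorth = -8.64.
Bearing = atan2(5.87, -8.64) mod 360° = 145.78°; distance = √((5.87)² + (-8.64)²) = 10.444 km.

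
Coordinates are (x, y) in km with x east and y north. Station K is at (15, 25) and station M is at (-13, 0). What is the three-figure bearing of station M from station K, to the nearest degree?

Δeast = -13 − 15 = -28.00; Δnorth = 0 − 25 = -25.00.
Bearing = atan2(Δeast, Δnorth) mod 360° = 228.24° ≈ 228°.

228°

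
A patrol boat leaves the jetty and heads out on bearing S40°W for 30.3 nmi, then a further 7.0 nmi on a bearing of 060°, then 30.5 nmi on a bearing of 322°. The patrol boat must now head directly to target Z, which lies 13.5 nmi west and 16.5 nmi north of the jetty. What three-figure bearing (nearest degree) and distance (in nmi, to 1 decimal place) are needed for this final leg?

Leg 1 (S40°W, 30.3 nmi): east 30.3 sin 220° = -19.48, north 30.3 cos 220° = -23.21
Leg 2 (060°, 7.0 nmi): east 7.0 sin 60° = 6.06, north 7.0 cos 60° = 3.50
Leg 3 (322°, 30.5 nmi): east 30.5 sin 322° = -18.78, north 30.5 cos 322° = 24.03
Current position: (-32.19, 4.32). Target: (-13.5, 16.5). Remaining: Δeast = 18.69, Δnorth = 12.18.
Bearing = atan2(18.69, 12.18) mod 360° = 56.92°; distance = √((18.69)² + (12.18)²) = 22.308 nmi.

057°, 22.3 nmi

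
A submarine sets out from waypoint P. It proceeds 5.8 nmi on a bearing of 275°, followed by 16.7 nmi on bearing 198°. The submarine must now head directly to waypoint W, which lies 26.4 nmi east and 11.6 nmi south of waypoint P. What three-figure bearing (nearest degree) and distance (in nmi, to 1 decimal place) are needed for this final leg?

Leg 1 (275°, 5.8 nmi): east 5.8 sin 275° = -5.78, north 5.8 cos 275° = 0.51
Leg 2 (198°, 16.7 nmi): east 16.7 sin 198° = -5.16, north 16.7 cos 198° = -15.88
Current position: (-10.94, -15.38). Target: (26.4, -11.6). Remaining: Δeast = 37.34, Δnorth = 3.78.
Bearing = atan2(37.34, 3.78) mod 360° = 84.22°; distance = √((37.34)² + (3.78)²) = 37.529 nmi.

084°, 37.5 nmi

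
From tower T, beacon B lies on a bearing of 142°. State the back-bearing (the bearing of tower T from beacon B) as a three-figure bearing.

Back-bearing = 142° + 180° = 322°.

322°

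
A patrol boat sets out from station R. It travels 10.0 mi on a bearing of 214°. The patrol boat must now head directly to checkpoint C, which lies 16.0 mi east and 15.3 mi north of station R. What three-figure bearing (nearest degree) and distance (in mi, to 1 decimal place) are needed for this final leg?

Leg 1 (214°, 10.0 mi): east 10.0 sin 214° = -5.59, north 10.0 cos 214° = -8.29
Current position: (-5.59, -8.29). Target: (16.0, 15.3). Remaining: Δeast = 21.59, Δnorth = 23.59.
Bearing = atan2(21.59, 23.59) mod 360° = 42.47°; distance = √((21.59)² + (23.59)²) = 31.980 mi.

042°, 32.0 mi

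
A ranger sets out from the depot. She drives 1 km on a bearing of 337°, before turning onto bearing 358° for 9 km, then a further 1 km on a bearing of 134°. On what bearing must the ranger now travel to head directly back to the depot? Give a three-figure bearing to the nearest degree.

180°

Leg 1 (337°, 1 km): east 1 sin 337° = -0.39, north 1 cos 337° = 0.92
Leg 2 (358°, 9 km): east 9 sin 358° = -0.31, north 9 cos 358° = 8.99
Leg 3 (134°, 1 km): east 1 sin 134° = 0.72, north 1 cos 134° = -0.69
Net displacement: 0.01 east, 9.22 north. Direction back to start is (-0.01, -9.22): bearing = atan2(-0.01, -9.22) mod 360° = 180.09° ≈ 180°.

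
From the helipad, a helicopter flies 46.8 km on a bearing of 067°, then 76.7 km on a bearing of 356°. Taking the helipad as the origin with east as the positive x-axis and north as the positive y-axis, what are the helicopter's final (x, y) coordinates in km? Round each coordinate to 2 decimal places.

(37.73, 94.80)

Leg 1 (067°, 46.8 km): east 46.8 sin 67° = 43.08, north 46.8 cos 67° = 18.29
Leg 2 (356°, 76.7 km): east 76.7 sin 356° = -5.35, north 76.7 cos 356° = 76.51
Summing: 37.73 km east, 94.80 km north → (37.73, 94.80).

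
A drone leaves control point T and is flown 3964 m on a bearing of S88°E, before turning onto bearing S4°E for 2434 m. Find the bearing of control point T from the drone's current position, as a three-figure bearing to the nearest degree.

302°

Leg 1 (S88°E, 3964 m): east 3964 sin 92° = 3961.59, north 3964 cos 92° = -138.34
Leg 2 (S4°E, 2434 m): east 2434 sin 176° = 169.79, north 2434 cos 176° = -2428.07
Net displacement: 4131.37 east, -2566.41 north. Direction back to start is (-4131.37, 2566.41): bearing = atan2(-4131.37, 2566.41) mod 360° = 301.85° ≈ 302°.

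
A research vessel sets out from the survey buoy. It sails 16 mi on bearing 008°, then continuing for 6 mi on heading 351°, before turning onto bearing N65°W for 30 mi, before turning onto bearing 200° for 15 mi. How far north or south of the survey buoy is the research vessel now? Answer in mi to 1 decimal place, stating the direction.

Leg 1 (008°, 16 mi): east 16 sin 8° = 2.23, north 16 cos 8° = 15.84
Leg 2 (351°, 6 mi): east 6 sin 351° = -0.94, north 6 cos 351° = 5.93
Leg 3 (N65°W, 30 mi): east 30 sin 295° = -27.19, north 30 cos 295° = 12.68
Leg 4 (200°, 15 mi): east 15 sin 200° = -5.13, north 15 cos 200° = -14.10
Net north component: 20.35 mi.

20.4 mi north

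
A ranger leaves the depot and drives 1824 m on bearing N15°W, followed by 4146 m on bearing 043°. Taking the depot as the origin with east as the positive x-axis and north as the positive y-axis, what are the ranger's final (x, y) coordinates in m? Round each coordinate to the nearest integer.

(2355, 4794)

Leg 1 (N15°W, 1824 m): east 1824 sin 345° = -472.09, north 1824 cos 345° = 1761.85
Leg 2 (043°, 4146 m): east 4146 sin 43° = 2827.57, north 4146 cos 43° = 3032.19
Summing: 2355.48 m east, 4794.04 m north → (2355, 4794).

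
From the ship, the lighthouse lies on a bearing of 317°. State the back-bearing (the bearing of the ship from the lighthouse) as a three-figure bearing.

Back-bearing = 317° − 180° = 137°.

137°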